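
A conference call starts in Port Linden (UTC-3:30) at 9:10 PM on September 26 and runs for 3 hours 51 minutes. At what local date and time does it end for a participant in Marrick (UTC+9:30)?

Convert start to UTC: 9:10 PM + 3:30 = 12:40 AM UTC on Sep 27.
Add 3 hours and 51 minutes duration → 4:31 AM UTC.
Marrick is UTC+9:30, so local end time = 4:31 AM + 9:30 = 2:01 PM on Sep 27.

2:01 PM on Sep 27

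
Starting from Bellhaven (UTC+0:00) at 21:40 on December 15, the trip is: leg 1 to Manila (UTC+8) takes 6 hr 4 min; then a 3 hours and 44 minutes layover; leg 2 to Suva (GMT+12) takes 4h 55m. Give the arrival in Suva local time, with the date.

00:23 on December 17

Bellhaven is at UTC+0, so departure is already 21:40 UTC on Dec 15.
Add 6 hours 4 minutes leg 1 → 03:44 UTC (Dec 16).
Add 3 hours 44 minutes layover in Manila → 07:28 UTC.
Add 4 hours 55 minutes leg 2 → 12:23 UTC.
Suva is UTC+12:00, so local arrival = 12:23 + 12:00 = 00:23 on Dec 17.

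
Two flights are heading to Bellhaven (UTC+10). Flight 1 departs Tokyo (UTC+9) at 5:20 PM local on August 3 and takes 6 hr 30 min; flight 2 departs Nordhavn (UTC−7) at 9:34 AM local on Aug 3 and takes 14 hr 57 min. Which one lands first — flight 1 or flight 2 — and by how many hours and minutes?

the first, by 16 hours 41 minutes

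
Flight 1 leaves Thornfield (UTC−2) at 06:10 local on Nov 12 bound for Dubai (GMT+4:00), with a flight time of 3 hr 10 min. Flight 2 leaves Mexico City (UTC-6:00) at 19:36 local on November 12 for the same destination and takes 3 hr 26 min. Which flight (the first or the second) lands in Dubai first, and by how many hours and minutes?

Flight 1 in UTC: 06:10 + 2:00 = 08:10 on Nov 12.
+3 hours 10 minutes → arrive 11:20 UTC on Nov 12.
Flight 2 in UTC: 19:36 + 6:00 = 01:36 on Nov 13.
+3 hours and 26 minutes → arrive 05:02 UTC on Nov 13.
Flight 1 lands earlier by 17 hours 42 minutes.

the first, by 17 hours 42 minutes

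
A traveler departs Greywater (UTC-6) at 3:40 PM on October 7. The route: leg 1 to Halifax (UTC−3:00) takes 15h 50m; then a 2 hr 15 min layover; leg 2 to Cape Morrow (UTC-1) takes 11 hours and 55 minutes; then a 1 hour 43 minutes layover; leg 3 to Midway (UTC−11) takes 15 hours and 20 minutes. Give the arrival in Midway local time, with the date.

9:43 AM on October 9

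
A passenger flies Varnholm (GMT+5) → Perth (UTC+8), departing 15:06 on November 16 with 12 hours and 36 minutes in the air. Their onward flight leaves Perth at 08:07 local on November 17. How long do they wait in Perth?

1 hour 25 minutes

Convert departure to UTC: 15:06 − 5:00 = 10:06 UTC on Nov 16.
Add 12 hours 36 minutes flight time → 22:42 UTC.
Perth is UTC+8:00, so local arrival = 22:42 + 8:00 = 06:42 on Nov 17.
Layover = 08:07 − 06:42 = 1 hour 25 minutes.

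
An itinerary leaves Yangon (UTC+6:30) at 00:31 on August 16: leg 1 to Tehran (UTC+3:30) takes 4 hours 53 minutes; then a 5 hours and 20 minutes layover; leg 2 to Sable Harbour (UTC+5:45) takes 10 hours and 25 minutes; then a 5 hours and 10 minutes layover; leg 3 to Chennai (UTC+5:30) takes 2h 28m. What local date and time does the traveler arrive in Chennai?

03:47 on August 17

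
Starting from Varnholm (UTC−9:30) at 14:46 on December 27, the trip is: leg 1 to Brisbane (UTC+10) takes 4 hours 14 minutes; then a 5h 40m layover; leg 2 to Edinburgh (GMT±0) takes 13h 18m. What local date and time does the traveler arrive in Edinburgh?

23:28 on Dec 28

Convert departure to UTC: 14:46 + 9:30 = 00:16 UTC on Dec 28.
Add 4 hours 14 minutes leg 1 → 04:30 UTC.
Add 5 hours 40 minutes layover in Brisbane → 10:10 UTC.
Add 13 hours and 18 minutes leg 2 → 23:28 UTC.
Edinburgh is UTC+0, so local arrival is the same: 23:28 on Dec 28.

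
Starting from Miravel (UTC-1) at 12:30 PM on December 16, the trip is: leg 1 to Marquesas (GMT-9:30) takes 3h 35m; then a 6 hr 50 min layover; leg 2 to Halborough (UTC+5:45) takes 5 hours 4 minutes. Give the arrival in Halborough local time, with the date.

Convert departure to UTC: 12:30 PM + 1:00 = 1:30 PM UTC on Dec 16.
Add 3 hours 35 minutes leg 1 → 5:05 PM UTC.
Add 6 hours and 50 minutes layover in Marquesas → 11:55 PM UTC.
Add 5 hours and 4 minutes leg 2 → 4:59 AM UTC (Dec 17).
Halborough is UTC+5:45, so local arrival = 4:59 AM + 5:45 = 10:44 AM on Dec 17.

10:44 AM on Dec 17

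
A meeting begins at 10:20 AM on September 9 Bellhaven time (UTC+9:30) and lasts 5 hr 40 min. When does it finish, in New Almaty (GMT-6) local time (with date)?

12:30 AM on September 9

Convert start to UTC: 10:20 AM − 9:30 = 12:50 AM UTC on Sep 9.
Add 5 hours 40 minutes duration → 6:30 AM UTC.
New Almaty is UTC−6:00, so local end time = 6:30 AM − 6:00 = 12:30 AM on Sep 9.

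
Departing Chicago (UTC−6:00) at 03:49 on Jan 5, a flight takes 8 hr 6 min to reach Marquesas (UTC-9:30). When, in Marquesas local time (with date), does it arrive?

Convert departure to UTC: 03:49 + 6:00 = 09:49 UTC on Jan 5.
Add 8 hours and 6 minutes travel time → 17:55 UTC.
Marquesas is UTC−9:30, so local arrival = 17:55 − 9:30 = 08:25 on Jan 5.

08:25 on Jan 5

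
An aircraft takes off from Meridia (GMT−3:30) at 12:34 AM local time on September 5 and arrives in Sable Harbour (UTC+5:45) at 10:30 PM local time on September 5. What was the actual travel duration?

12 hours 41 minutes

Departure in UTC: 12:34 AM + 3:30 = 4:04 AM on Sep 5.
Arrival in UTC: 10:30 PM − 5:45 = 4:45 PM on Sep 5.
Elapsed = 4:45 PM − 4:04 AM = 12 hours 41 minutes.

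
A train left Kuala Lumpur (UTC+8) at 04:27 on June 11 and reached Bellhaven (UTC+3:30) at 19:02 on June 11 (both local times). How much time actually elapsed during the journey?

19 hours 5 minutes

Departure in UTC: 04:27 − 8:00 = 20:27 on Jun 10.
Arrival in UTC: 19:02 − 3:30 = 15:32 on Jun 11.
Elapsed = 15:32 − 20:27 (+1 day) = 19 hours 5 minutes.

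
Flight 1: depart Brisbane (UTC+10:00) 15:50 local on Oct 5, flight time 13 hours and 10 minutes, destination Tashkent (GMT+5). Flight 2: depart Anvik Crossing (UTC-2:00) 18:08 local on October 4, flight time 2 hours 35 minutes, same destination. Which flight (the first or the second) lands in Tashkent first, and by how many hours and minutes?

Flight 1 in UTC: 15:50 − 10:00 = 05:50 on Oct 5.
+13 hours and 10 minutes → arrive 19:00 UTC on Oct 5.
Flight 2 in UTC: 18:08 + 2:00 = 20:08 on Oct 4.
+2 hours and 35 minutes → arrive 22:43 UTC on Oct 4.
Flight 2 lands earlier by 20 hours 17 minutes.

the second, by 20 hours 17 minutes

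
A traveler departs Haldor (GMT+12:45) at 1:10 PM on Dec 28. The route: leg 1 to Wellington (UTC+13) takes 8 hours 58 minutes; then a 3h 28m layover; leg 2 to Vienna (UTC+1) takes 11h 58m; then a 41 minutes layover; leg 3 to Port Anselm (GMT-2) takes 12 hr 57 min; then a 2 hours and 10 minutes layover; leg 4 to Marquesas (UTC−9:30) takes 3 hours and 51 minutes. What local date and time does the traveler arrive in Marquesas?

Convert departure to UTC: 1:10 PM − 12:45 = 12:25 AM UTC on Dec 28.
Add 8 hours 58 minutes leg 1 → 9:23 AM UTC.
Add 3 hours 28 minutes layover in Wellington → 12:51 PM UTC.
Add 11 hours and 58 minutes leg 2 → 12:49 AM UTC (Dec 29).
Add 41 minutes layover in Vienna → 1:30 AM UTC.
Add 12 hours and 57 minutes leg 3 → 2:27 PM UTC.
Add 2 hours and 10 minutes layover in Port Anselm → 4:37 PM UTC.
Add 3 hours 51 minutes leg 4 → 8:28 PM UTC.
Marquesas is UTC−9:30, so local arrival = 8:28 PM − 9:30 = 10:58 AM on Dec 29.

10:58 AM on December 29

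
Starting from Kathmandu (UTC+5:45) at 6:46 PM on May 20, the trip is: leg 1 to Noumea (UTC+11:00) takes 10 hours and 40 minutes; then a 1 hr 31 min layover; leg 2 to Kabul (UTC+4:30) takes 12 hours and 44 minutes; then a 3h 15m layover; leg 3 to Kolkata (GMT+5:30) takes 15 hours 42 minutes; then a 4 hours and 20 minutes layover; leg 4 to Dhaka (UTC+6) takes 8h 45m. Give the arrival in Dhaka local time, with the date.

Convert departure to UTC: 6:46 PM − 5:45 = 1:01 PM UTC on May 20.
Add 10 hours and 40 minutes leg 1 → 11:41 PM UTC.
Add 1 hour and 31 minutes layover in Noumea → 1:12 AM UTC (May 21).
Add 12 hours and 44 minutes leg 2 → 1:56 PM UTC.
Add 3 hours 15 minutes layover in Kabul → 5:11 PM UTC.
Add 15 hours 42 minutes leg 3 → 8:53 AM UTC (May 22).
Add 4 hours and 20 minutes layover in Kolkata → 1:13 PM UTC.
Add 8 hours 45 minutes leg 4 → 9:58 PM UTC.
Dhaka is UTC+6:00, so local arrival = 9:58 PM + 6:00 = 3:58 AM on May 23.

3:58 AM on May 23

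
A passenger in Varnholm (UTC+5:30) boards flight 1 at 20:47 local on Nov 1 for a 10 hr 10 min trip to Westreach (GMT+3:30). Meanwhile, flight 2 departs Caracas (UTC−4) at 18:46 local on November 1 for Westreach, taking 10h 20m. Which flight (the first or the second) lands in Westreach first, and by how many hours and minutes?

the first, by 7 hours 39 minutes

Flight 1 in UTC: 20:47 − 5:30 = 15:17 on Nov 1.
+10 hours and 10 minutes → arrive 01:27 UTC on Nov 2.
Flight 2 in UTC: 18:46 + 4:00 = 22:46 on Nov 1.
+10 hours and 20 minutes → arrive 09:06 UTC on Nov 2.
Flight 1 lands earlier by 7 hours 39 minutes.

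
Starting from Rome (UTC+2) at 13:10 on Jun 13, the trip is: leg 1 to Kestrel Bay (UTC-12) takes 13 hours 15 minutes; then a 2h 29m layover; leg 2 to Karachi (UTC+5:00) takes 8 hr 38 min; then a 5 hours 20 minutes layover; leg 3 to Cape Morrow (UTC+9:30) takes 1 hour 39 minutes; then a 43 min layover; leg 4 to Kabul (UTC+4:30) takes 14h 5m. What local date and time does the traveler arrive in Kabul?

Convert departure to UTC: 13:10 − 2:00 = 11:10 UTC on Jun 13.
Add 13 hours and 15 minutes leg 1 → 00:25 UTC (Jun 14).
Add 2 hours and 29 minutes layover in Kestrel Bay → 02:54 UTC.
Add 8 hours 38 minutes leg 2 → 11:32 UTC.
Add 5 hours and 20 minutes layover in Karachi → 16:52 UTC.
Add 1 hour and 39 minutes leg 3 → 18:31 UTC.
Add 43 minutes layover in Cape Morrow → 19:14 UTC.
Add 14 hours 5 minutes leg 4 → 09:19 UTC (Jun 15).
Kabul is UTC+4:30, so local arrival = 09:19 + 4:30 = 13:49 on Jun 15.

13:49 on June 15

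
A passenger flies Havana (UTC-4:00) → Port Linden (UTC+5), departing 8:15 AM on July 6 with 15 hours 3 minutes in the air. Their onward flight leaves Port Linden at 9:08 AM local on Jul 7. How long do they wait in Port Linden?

Convert departure to UTC: 8:15 AM + 4:00 = 12:15 PM UTC on Jul 6.
Add 15 hours 3 minutes flight time → 3:18 AM UTC (Jul 7).
Port Linden is UTC+5:00, so local arrival = 3:18 AM + 5:00 = 8:18 AM on Jul 7.
Layover = 9:08 AM − 8:18 AM = 50 minutes.

50 minutes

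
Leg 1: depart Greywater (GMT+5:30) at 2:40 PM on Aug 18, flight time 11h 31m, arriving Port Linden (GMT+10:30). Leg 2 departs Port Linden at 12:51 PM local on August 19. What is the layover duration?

5 hours 40 minutes

Convert departure to UTC: 2:40 PM − 5:30 = 9:10 AM UTC on Aug 18.
Add 11 hours and 31 minutes flight time → 8:41 PM UTC.
Port Linden is UTC+10:30, so local arrival = 8:41 PM + 10:30 = 7:11 AM on Aug 19.
Layover = 12:51 PM − 7:11 AM = 5 hours 40 minutes.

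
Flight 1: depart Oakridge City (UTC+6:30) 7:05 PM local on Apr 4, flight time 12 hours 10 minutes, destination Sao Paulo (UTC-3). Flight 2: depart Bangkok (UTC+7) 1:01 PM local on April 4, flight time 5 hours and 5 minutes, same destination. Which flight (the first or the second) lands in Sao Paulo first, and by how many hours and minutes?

Flight 1 in UTC: 7:05 PM − 6:30 = 12:35 PM on Apr 4.
+12 hours and 10 minutes → arrive 12:45 AM UTC on Apr 5.
Flight 2 in UTC: 1:01 PM − 7:00 = 6:01 AM on Apr 4.
+5 hours 5 minutes → arrive 11:06 AM UTC on Apr 4.
Flight 2 lands earlier by 13 hours 39 minutes.

the second, by 13 hours 39 minutes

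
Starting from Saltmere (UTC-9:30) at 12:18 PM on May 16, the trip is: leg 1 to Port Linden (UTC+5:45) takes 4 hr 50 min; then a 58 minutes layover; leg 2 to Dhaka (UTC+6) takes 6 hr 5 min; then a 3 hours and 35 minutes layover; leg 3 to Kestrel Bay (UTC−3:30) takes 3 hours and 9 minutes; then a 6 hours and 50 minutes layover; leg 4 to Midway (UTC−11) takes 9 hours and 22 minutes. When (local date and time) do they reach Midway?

9:37 PM on May 17

Convert departure to UTC: 12:18 PM + 9:30 = 9:48 PM UTC on May 16.
Add 4 hours 50 minutes leg 1 → 2:38 AM UTC (May 17).
Add 58 minutes layover in Port Linden → 3:36 AM UTC.
Add 6 hours 5 minutes leg 2 → 9:41 AM UTC.
Add 3 hours and 35 minutes layover in Dhaka → 1:16 PM UTC.
Add 3 hours 9 minutes leg 3 → 4:25 PM UTC.
Add 6 hours and 50 minutes layover in Kestrel Bay → 11:15 PM UTC.
Add 9 hours 22 minutes leg 4 → 8:37 AM UTC (May 18).
Midway is UTC−11:00, so local arrival = 8:37 AM − 11:00 = 9:37 PM on May 17.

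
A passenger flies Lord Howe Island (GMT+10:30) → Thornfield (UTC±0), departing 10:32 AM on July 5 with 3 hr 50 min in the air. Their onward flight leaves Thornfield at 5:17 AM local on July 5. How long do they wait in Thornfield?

Convert departure to UTC: 10:32 AM − 10:30 = 12:02 AM UTC on Jul 5.
Add 3 hours 50 minutes flight time → 3:52 AM UTC.
Thornfield is UTC+0, so local arrival is the same: 3:52 AM on Jul 5.
Layover = 5:17 AM − 3:52 AM = 1 hour 25 minutes.

1 hour 25 minutes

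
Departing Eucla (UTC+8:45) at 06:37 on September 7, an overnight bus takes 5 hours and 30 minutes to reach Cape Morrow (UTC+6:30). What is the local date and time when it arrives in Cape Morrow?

09:52 on September 7

Cape Morrow is 2:15 behind Eucla.
After 5 hours and 30 minutes it is 12:07 in Eucla.
Shift by the zone difference: 12:07 − 2:15 = 09:52 on Sep 7 in Cape Morrow.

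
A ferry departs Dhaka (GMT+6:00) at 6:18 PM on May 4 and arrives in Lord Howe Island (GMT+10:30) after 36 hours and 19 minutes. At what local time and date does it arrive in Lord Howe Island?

Lord Howe Island is 4:30 ahead of Dhaka.
After 36 hours 19 minutes it is 6:37 AM (May 6) in Dhaka.
Shift by the zone difference: 6:37 AM + 4:30 = 11:07 AM on May 6 in Lord Howe Island.

11:07 AM on May 6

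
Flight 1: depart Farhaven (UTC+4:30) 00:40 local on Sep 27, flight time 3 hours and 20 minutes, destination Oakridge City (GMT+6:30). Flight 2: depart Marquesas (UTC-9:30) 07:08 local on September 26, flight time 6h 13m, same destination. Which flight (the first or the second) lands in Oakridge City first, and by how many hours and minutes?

the second, by 39 minutes

Flight 1 in UTC: 00:40 − 4:30 = 20:10 on Sep 26.
+3 hours and 20 minutes → arrive 23:30 UTC on Sep 26.
Flight 2 in UTC: 07:08 + 9:30 = 16:38 on Sep 26.
+6 hours 13 minutes → arrive 22:51 UTC on Sep 26.
Flight 2 lands earlier by 39 minutes.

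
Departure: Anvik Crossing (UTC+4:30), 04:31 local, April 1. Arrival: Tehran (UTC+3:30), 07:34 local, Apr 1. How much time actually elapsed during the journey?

Departure in UTC: 04:31 − 4:30 = 00:01 on Apr 1.
Arrival in UTC: 07:34 − 3:30 = 04:04 on Apr 1.
Elapsed = 04:04 − 00:01 = 4 hours 3 minutes.

4 hours 3 minutes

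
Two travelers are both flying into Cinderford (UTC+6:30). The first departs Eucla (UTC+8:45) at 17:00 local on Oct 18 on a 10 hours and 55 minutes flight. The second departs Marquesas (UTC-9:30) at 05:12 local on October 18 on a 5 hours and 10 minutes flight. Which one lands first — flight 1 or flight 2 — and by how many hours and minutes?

Flight 1 in UTC: 17:00 − 8:45 = 08:15 on Oct 18.
+10 hours 55 minutes → arrive 19:10 UTC on Oct 18.
Flight 2 in UTC: 05:12 + 9:30 = 14:42 on Oct 18.
+5 hours 10 minutes → arrive 19:52 UTC on Oct 18.
Flight 1 lands earlier by 42 minutes.

the first, by 42 minutes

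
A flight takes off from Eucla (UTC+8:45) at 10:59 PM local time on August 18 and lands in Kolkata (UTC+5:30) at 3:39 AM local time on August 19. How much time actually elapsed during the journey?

7 hours 55 minutes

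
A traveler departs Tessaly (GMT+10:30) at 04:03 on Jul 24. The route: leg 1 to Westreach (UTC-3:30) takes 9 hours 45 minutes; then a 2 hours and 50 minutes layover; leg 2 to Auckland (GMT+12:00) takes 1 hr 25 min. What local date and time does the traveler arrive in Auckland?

19:33 on July 24

Convert departure to UTC: 04:03 − 10:30 = 17:33 UTC on Jul 23.
Add 9 hours and 45 minutes leg 1 → 03:18 UTC (Jul 24).
Add 2 hours and 50 minutes layover in Westreach → 06:08 UTC.
Add 1 hour 25 minutes leg 2 → 07:33 UTC.
Auckland is UTC+12:00, so local arrival = 07:33 + 12:00 = 19:33 on Jul 24.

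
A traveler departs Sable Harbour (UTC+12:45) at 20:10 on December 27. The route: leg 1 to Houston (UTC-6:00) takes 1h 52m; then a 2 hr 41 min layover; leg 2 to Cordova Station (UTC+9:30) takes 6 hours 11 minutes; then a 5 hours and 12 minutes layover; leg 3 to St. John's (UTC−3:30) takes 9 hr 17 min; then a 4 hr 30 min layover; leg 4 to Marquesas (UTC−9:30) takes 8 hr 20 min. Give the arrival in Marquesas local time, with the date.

11:58 on Dec 28

Convert departure to UTC: 20:10 − 12:45 = 07:25 UTC on Dec 27.
Add 1 hour and 52 minutes leg 1 → 09:17 UTC.
Add 2 hours 41 minutes layover in Houston → 11:58 UTC.
Add 6 hours 11 minutes leg 2 → 18:09 UTC.
Add 5 hours 12 minutes layover in Cordova Station → 23:21 UTC.
Add 9 hours and 17 minutes leg 3 → 08:38 UTC (Dec 28).
Add 4 hours 30 minutes layover in St. John's → 13:08 UTC.
Add 8 hours and 20 minutes leg 4 → 21:28 UTC.
Marquesas is UTC−9:30, so local arrival = 21:28 − 9:30 = 11:58 on Dec 28.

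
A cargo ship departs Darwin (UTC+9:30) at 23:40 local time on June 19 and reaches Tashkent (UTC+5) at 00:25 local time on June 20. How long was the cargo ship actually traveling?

Tashkent is 4:30 behind Darwin.
Clock-face elapsed time (ignoring zones) is 45 minutes.
Actual elapsed = 45 minutes + 4:30 = 5 hours 15 minutes.

5 hours 15 minutes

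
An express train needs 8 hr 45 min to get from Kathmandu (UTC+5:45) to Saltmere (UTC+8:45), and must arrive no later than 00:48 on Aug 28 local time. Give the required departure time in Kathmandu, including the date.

13:03 on August 27

Target arrival in UTC: 00:48 − 8:45 = 16:03 on Aug 27.
Subtract 8 hours and 45 minutes → departure 07:18 UTC on Aug 27.
Kathmandu is UTC+5:45: 07:18 + 5:45 = 13:03 on Aug 27.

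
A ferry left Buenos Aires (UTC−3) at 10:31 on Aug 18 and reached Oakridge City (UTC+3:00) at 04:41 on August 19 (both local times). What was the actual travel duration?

Departure in UTC: 10:31 + 3:00 = 13:31 on Aug 18.
Arrival in UTC: 04:41 − 3:00 = 01:41 on Aug 19.
Elapsed = 01:41 − 13:31 (+1 day) = 12 hours 10 minutes.

12 hours 10 minutes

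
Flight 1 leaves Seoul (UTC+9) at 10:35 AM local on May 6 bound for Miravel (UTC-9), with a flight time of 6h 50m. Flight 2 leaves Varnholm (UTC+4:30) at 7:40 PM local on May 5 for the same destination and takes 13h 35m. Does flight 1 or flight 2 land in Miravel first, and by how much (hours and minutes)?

Flight 1 in UTC: 10:35 AM − 9:00 = 1:35 AM on May 6.
+6 hours and 50 minutes → arrive 8:25 AM UTC on May 6.
Flight 2 in UTC: 7:40 PM − 4:30 = 3:10 PM on May 5.
+13 hours and 35 minutes → arrive 4:45 AM UTC on May 6.
Flight 2 lands earlier by 3 hours 40 minutes.

the second, by 3 hours 40 minutes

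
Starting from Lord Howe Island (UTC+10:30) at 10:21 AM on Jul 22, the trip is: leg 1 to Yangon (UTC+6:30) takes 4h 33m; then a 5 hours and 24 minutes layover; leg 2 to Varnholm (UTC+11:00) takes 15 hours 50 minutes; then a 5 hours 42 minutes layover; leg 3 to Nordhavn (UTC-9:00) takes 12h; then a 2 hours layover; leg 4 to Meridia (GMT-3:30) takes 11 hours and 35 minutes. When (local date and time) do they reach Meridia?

5:25 AM on July 24

Convert departure to UTC: 10:21 AM − 10:30 = 11:51 PM UTC on Jul 21.
Add 4 hours 33 minutes leg 1 → 4:24 AM UTC (Jul 22).
Add 5 hours and 24 minutes layover in Yangon → 9:48 AM UTC.
Add 15 hours and 50 minutes leg 2 → 1:38 AM UTC (Jul 23).
Add 5 hours and 42 minutes layover in Varnholm → 7:20 AM UTC.
Add 12 hours leg 3 → 7:20 PM UTC.
Add 2 hours layover in Nordhavn → 9:20 PM UTC.
Add 11 hours 35 minutes leg 4 → 8:55 AM UTC (Jul 24).
Meridia is UTC−3:30, so local arrival = 8:55 AM − 3:30 = 5:25 AM on Jul 24.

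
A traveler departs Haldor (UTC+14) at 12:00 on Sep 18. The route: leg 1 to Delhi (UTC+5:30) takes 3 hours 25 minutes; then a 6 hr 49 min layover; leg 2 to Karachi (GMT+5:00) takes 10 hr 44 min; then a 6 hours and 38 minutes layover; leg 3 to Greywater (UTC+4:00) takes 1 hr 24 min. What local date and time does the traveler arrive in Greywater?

07:00 on September 19

Convert departure to UTC: 12:00 − 14:00 = 22:00 UTC on Sep 17.
Add 3 hours 25 minutes leg 1 → 01:25 UTC (Sep 18).
Add 6 hours and 49 minutes layover in Delhi → 08:14 UTC.
Add 10 hours and 44 minutes leg 2 → 18:58 UTC.
Add 6 hours 38 minutes layover in Karachi → 01:36 UTC (Sep 19).
Add 1 hour and 24 minutes leg 3 → 03:00 UTC.
Greywater is UTC+4:00, so local arrival = 03:00 + 4:00 = 07:00 on Sep 19.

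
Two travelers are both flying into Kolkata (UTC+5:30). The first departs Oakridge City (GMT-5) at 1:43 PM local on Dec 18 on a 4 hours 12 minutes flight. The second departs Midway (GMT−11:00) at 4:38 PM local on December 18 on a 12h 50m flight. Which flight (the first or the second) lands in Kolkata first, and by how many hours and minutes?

Flight 1 in UTC: 1:43 PM + 5:00 = 6:43 PM on Dec 18.
+4 hours 12 minutes → arrive 10:55 PM UTC on Dec 18.
Flight 2 in UTC: 4:38 PM + 11:00 = 3:38 AM on Dec 19.
+12 hours 50 minutes → arrive 4:28 PM UTC on Dec 19.
Flight 1 lands earlier by 17 hours 33 minutes.

the first, by 17 hours 33 minutes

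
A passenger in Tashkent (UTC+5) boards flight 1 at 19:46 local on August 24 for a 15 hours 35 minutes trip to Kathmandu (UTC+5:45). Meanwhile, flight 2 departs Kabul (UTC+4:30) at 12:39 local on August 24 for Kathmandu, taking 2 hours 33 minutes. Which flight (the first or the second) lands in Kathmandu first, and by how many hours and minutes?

Flight 1 in UTC: 19:46 − 5:00 = 14:46 on Aug 24.
+15 hours and 35 minutes → arrive 06:21 UTC on Aug 25.
Flight 2 in UTC: 12:39 − 4:30 = 08:09 on Aug 24.
+2 hours and 33 minutes → arrive 10:42 UTC on Aug 24.
Flight 2 lands earlier by 19 hours 39 minutes.

the second, by 19 hours 39 minutes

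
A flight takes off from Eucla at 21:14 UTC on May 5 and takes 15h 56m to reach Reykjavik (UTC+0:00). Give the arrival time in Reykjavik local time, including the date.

Departure is given in UTC: 21:14 on May 5.
Add 15 hours 56 minutes → 13:10 UTC (May 6).
Reykjavik is UTC+0, so local arrival is 13:10 on May 6.

13:10 on May 6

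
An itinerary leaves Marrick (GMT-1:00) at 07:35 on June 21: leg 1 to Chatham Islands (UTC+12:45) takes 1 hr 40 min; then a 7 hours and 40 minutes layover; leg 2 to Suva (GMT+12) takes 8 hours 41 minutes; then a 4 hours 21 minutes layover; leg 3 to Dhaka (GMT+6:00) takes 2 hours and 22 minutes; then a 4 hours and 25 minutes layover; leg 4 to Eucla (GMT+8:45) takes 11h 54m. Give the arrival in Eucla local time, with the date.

Convert departure to UTC: 07:35 + 1:00 = 08:35 UTC on Jun 21.
Add 1 hour 40 minutes leg 1 → 10:15 UTC.
Add 7 hours and 40 minutes layover in Chatham Islands → 17:55 UTC.
Add 8 hours 41 minutes leg 2 → 02:36 UTC (Jun 22).
Add 4 hours and 21 minutes layover in Suva → 06:57 UTC.
Add 2 hours 22 minutes leg 3 → 09:19 UTC.
Add 4 hours and 25 minutes layover in Dhaka → 13:44 UTC.
Add 11 hours and 54 minutes leg 4 → 01:38 UTC (Jun 23).
Eucla is UTC+8:45, so local arrival = 01:38 + 8:45 = 10:23 on Jun 23.

10:23 on June 23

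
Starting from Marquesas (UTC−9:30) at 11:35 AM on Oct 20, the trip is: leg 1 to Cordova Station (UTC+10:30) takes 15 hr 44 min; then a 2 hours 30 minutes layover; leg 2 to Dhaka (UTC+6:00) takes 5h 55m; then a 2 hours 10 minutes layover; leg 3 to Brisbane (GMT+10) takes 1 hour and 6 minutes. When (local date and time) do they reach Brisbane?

Convert departure to UTC: 11:35 AM + 9:30 = 9:05 PM UTC on Oct 20.
Add 15 hours 44 minutes leg 1 → 12:49 PM UTC (Oct 21).
Add 2 hours and 30 minutes layover in Cordova Station → 3:19 PM UTC.
Add 5 hours 55 minutes leg 2 → 9:14 PM UTC.
Add 2 hours 10 minutes layover in Dhaka → 11:24 PM UTC.
Add 1 hour 6 minutes leg 3 → 12:30 AM UTC (Oct 22).
Brisbane is UTC+10:00, so local arrival = 12:30 AM + 10:00 = 10:30 AM on Oct 22.

10:30 AM on Oct 22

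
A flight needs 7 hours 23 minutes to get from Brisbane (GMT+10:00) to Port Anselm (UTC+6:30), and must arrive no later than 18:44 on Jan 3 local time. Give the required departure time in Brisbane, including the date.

14:51 on Jan 3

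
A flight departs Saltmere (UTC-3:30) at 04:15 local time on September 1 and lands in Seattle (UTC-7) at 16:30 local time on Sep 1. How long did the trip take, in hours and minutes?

15 hours 45 minutes

Departure in UTC: 04:15 + 3:30 = 07:45 on Sep 1.
Arrival in UTC: 16:30 + 7:00 = 23:30 on Sep 1.
Elapsed = 23:30 − 07:45 = 15 hours 45 minutes.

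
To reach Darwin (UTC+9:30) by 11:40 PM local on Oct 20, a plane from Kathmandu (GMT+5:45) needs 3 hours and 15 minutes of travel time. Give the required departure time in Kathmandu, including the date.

4:40 PM on October 20

Target arrival in UTC: 11:40 PM − 9:30 = 2:10 PM on Oct 20.
Subtract 3 hours 15 minutes → departure 10:55 AM UTC on Oct 20.
Kathmandu is UTC+5:45: 10:55 AM + 5:45 = 4:40 PM on Oct 20.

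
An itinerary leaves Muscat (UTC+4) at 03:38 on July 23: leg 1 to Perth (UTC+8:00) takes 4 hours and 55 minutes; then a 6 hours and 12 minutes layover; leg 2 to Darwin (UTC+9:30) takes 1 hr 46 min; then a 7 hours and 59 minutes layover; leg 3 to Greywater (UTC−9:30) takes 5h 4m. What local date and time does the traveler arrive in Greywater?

16:04 on Jul 23

Convert departure to UTC: 03:38 − 4:00 = 23:38 UTC on Jul 22.
Add 4 hours and 55 minutes leg 1 → 04:33 UTC (Jul 23).
Add 6 hours 12 minutes layover in Perth → 10:45 UTC.
Add 1 hour 46 minutes leg 2 → 12:31 UTC.
Add 7 hours and 59 minutes layover in Darwin → 20:30 UTC.
Add 5 hours and 4 minutes leg 3 → 01:34 UTC (Jul 24).
Greywater is UTC−9:30, so local arrival = 01:34 − 9:30 = 16:04 on Jul 23.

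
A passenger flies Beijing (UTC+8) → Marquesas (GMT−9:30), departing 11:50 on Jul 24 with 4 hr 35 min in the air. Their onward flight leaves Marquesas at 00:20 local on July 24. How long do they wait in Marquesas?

1 hour 25 minutes

Convert departure to UTC: 11:50 − 8:00 = 03:50 UTC on Jul 24.
Add 4 hours 35 minutes flight time → 08:25 UTC.
Marquesas is UTC−9:30, so local arrival = 08:25 − 9:30 = 22:55 on Jul 23.
Layover = 00:20 − 22:55 (+1 day) = 1 hour 25 minutes.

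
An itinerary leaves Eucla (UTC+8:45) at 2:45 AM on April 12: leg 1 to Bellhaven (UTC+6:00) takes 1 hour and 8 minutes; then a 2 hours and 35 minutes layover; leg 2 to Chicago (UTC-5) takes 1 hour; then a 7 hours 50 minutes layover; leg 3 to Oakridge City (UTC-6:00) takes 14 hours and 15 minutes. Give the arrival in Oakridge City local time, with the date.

2:48 PM on April 12

Convert departure to UTC: 2:45 AM − 8:45 = 6:00 PM UTC on Apr 11.
Add 1 hour and 8 minutes leg 1 → 7:08 PM UTC.
Add 2 hours and 35 minutes layover in Bellhaven → 9:43 PM UTC.
Add 1 hour leg 2 → 10:43 PM UTC.
Add 7 hours and 50 minutes layover in Chicago → 6:33 AM UTC (Apr 12).
Add 14 hours 15 minutes leg 3 → 8:48 PM UTC.
Oakridge City is UTC−6:00, so local arrival = 8:48 PM − 6:00 = 2:48 PM on Apr 12.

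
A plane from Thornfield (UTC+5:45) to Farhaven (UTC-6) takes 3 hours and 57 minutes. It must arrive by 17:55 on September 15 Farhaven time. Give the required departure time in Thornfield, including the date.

Target arrival in UTC: 17:55 + 6:00 = 23:55 on Sep 15.
Subtract 3 hours and 57 minutes → departure 19:58 UTC on Sep 15.
Thornfield is UTC+5:45: 19:58 + 5:45 = 01:43 on Sep 16.

01:43 on Sep 16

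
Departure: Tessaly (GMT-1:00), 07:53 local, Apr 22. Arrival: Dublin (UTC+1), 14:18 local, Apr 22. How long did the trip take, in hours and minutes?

4 hours 25 minutes

Departure in UTC: 07:53 + 1:00 = 08:53 on Apr 22.
Arrival in UTC: 14:18 − 1:00 = 13:18 on Apr 22.
Elapsed = 13:18 − 08:53 = 4 hours 25 minutes.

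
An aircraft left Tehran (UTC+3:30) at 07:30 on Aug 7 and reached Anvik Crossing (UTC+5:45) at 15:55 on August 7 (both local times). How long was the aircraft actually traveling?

6 hours 10 minutes

Departure in UTC: 07:30 − 3:30 = 04:00 on Aug 7.
Arrival in UTC: 15:55 − 5:45 = 10:10 on Aug 7.
Elapsed = 10:10 − 04:00 = 6 hours 10 minutes.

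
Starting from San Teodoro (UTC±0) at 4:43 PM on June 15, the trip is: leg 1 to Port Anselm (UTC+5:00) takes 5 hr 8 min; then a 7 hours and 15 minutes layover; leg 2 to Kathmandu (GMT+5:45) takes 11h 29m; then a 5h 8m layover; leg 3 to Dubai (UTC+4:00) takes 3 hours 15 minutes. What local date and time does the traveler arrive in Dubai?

4:58 AM on Jun 17

San Teodoro is at UTC+0, so departure is already 4:43 PM UTC on Jun 15.
Add 5 hours and 8 minutes leg 1 → 9:51 PM UTC.
Add 7 hours 15 minutes layover in Port Anselm → 5:06 AM UTC (Jun 16).
Add 11 hours and 29 minutes leg 2 → 4:35 PM UTC.
Add 5 hours and 8 minutes layover in Kathmandu → 9:43 PM UTC.
Add 3 hours 15 minutes leg 3 → 12:58 AM UTC (Jun 17).
Dubai is UTC+4:00, so local arrival = 12:58 AM + 4:00 = 4:58 AM on Jun 17.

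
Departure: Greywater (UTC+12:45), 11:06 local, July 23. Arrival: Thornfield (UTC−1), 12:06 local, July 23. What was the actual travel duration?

Departure in UTC: 11:06 − 12:45 = 22:21 on Jul 22.
Arrival in UTC: 12:06 + 1:00 = 13:06 on Jul 23.
Elapsed = 13:06 − 22:21 (+1 day) = 14 hours 45 minutes.

14 hours 45 minutes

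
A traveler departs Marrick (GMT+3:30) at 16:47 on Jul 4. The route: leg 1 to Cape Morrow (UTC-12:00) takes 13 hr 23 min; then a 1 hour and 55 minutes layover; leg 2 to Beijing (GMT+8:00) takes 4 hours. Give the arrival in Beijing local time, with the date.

16:35 on July 5

Convert departure to UTC: 16:47 − 3:30 = 13:17 UTC on Jul 4.
Add 13 hours 23 minutes leg 1 → 02:40 UTC (Jul 5).
Add 1 hour and 55 minutes layover in Cape Morrow → 04:35 UTC.
Add 4 hours leg 2 → 08:35 UTC.
Beijing is UTC+8:00, so local arrival = 08:35 + 8:00 = 16:35 on Jul 5.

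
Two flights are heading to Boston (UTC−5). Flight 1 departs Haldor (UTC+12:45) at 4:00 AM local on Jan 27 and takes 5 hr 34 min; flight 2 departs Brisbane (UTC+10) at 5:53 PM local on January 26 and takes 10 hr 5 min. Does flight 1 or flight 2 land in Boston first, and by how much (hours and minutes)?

the second, by 2 hours 51 minutes

Flight 1 in UTC: 4:00 AM − 12:45 = 3:15 PM on Jan 26.
+5 hours 34 minutes → arrive 8:49 PM UTC on Jan 26.
Flight 2 in UTC: 5:53 PM − 10:00 = 7:53 AM on Jan 26.
+10 hours 5 minutes → arrive 5:58 PM UTC on Jan 26.
Flight 2 lands earlier by 2 hours 51 minutes.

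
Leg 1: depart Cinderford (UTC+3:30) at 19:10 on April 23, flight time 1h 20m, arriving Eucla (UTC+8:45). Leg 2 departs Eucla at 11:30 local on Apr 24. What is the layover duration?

Convert departure to UTC: 19:10 − 3:30 = 15:40 UTC on Apr 23.
Add 1 hour 20 minutes flight time → 17:00 UTC.
Eucla is UTC+8:45, so local arrival = 17:00 + 8:45 = 01:45 on Apr 24.
Layover = 11:30 − 01:45 = 9 hours 45 minutes.

9 hours 45 minutes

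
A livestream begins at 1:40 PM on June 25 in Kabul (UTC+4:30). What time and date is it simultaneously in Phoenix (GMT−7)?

In UTC: 1:40 PM − 4:30 = 9:10 AM on Jun 25.
Phoenix is UTC−7:00: 9:10 AM − 7:00 = 2:10 AM on Jun 25.

2:10 AM on June 25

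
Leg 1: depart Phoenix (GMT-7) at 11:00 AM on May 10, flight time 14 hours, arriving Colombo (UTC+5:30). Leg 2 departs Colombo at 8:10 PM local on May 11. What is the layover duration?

Convert departure to UTC: 11:00 AM + 7:00 = 6:00 PM UTC on May 10.
Add 14 hours flight time → 8:00 AM UTC (May 11).
Colombo is UTC+5:30, so local arrival = 8:00 AM + 5:30 = 1:30 PM on May 11.
Layover = 8:10 PM − 1:30 PM = 6 hours 40 minutes.

6 hours 40 minutes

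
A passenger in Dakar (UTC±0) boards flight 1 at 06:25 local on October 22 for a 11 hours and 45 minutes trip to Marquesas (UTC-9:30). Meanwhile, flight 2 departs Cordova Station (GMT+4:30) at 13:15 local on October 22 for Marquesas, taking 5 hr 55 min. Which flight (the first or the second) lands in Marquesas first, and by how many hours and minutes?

Flight 1 departs at 06:25 UTC (Oct 22).
+11 hours 45 minutes → arrive 18:10 UTC on Oct 22.
Flight 2 in UTC: 13:15 − 4:30 = 08:45 on Oct 22.
+5 hours 55 minutes → arrive 14:40 UTC on Oct 22.
Flight 2 lands earlier by 3 hours 30 minutes.

the second, by 3 hours 30 minutes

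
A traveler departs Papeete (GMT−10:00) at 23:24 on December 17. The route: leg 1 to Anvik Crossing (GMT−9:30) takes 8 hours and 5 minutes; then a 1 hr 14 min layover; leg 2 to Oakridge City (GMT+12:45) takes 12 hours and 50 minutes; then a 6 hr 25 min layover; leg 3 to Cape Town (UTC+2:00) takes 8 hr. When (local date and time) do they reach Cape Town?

Convert departure to UTC: 23:24 + 10:00 = 09:24 UTC on Dec 18.
Add 8 hours 5 minutes leg 1 → 17:29 UTC.
Add 1 hour 14 minutes layover in Anvik Crossing → 18:43 UTC.
Add 12 hours 50 minutes leg 2 → 07:33 UTC (Dec 19).
Add 6 hours 25 minutes layover in Oakridge City → 13:58 UTC.
Add 8 hours leg 3 → 21:58 UTC.
Cape Town is UTC+2:00, so local arrival = 21:58 + 2:00 = 23:58 on Dec 19.

23:58 on December 19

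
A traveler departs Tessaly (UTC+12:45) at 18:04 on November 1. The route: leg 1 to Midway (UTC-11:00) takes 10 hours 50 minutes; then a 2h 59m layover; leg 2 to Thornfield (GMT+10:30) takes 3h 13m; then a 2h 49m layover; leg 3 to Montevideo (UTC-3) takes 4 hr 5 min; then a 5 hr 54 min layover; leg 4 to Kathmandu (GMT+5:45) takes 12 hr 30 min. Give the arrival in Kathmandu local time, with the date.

Convert departure to UTC: 18:04 − 12:45 = 05:19 UTC on Nov 1.
Add 10 hours and 50 minutes leg 1 → 16:09 UTC.
Add 2 hours 59 minutes layover in Midway → 19:08 UTC.
Add 3 hours and 13 minutes leg 2 → 22:21 UTC.
Add 2 hours 49 minutes layover in Thornfield → 01:10 UTC (Nov 2).
Add 4 hours 5 minutes leg 3 → 05:15 UTC.
Add 5 hours and 54 minutes layover in Montevideo → 11:09 UTC.
Add 12 hours 30 minutes leg 4 → 23:39 UTC.
Kathmandu is UTC+5:45, so local arrival = 23:39 + 5:45 = 05:24 on Nov 3.

05:24 on Nov 3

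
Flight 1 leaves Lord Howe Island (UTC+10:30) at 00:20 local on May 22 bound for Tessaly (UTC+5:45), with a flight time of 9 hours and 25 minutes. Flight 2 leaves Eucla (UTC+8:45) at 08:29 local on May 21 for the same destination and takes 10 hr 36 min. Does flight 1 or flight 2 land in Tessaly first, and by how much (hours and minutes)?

Flight 1 in UTC: 00:20 − 10:30 = 13:50 on May 21.
+9 hours and 25 minutes → arrive 23:15 UTC on May 21.
Flight 2 in UTC: 08:29 − 8:45 = 23:44 on May 20.
+10 hours 36 minutes → arrive 10:20 UTC on May 21.
Flight 2 lands earlier by 12 hours 55 minutes.

the second, by 12 hours 55 minutes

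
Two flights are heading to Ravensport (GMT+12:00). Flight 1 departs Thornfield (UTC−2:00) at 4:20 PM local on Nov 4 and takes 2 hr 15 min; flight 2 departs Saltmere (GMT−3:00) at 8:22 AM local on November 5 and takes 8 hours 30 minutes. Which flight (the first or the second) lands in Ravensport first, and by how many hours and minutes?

the first, by 23 hours 17 minutes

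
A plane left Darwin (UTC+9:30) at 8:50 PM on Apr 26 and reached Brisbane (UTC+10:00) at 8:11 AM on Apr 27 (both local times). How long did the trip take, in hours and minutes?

10 hours 51 minutes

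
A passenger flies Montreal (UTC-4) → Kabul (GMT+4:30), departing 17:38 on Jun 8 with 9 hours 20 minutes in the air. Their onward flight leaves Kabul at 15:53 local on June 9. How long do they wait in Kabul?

Convert departure to UTC: 17:38 + 4:00 = 21:38 UTC on Jun 8.
Add 9 hours 20 minutes flight time → 06:58 UTC (Jun 9).
Kabul is UTC+4:30, so local arrival = 06:58 + 4:30 = 11:28 on Jun 9.
Layover = 15:53 − 11:28 = 4 hours 25 minutes.

4 hours 25 minutes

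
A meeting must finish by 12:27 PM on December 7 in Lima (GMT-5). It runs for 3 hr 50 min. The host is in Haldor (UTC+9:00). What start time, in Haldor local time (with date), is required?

Target end time in UTC: 12:27 PM + 5:00 = 5:27 PM on Dec 7.
Subtract 3 hours and 50 minutes → start 1:37 PM UTC on Dec 7.
Haldor is UTC+9:00: 1:37 PM + 9:00 = 10:37 PM on Dec 7.

10:37 PM on Dec 7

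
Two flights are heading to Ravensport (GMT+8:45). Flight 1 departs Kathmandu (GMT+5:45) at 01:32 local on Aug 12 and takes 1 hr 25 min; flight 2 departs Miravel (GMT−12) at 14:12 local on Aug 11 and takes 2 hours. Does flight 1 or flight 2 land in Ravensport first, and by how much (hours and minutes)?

Flight 1 in UTC: 01:32 − 5:45 = 19:47 on Aug 11.
+1 hour 25 minutes → arrive 21:12 UTC on Aug 11.
Flight 2 in UTC: 14:12 + 12:00 = 02:12 on Aug 12.
+2 hours → arrive 04:12 UTC on Aug 12.
Flight 1 lands earlier by 7 hours.

the first, by 7 hours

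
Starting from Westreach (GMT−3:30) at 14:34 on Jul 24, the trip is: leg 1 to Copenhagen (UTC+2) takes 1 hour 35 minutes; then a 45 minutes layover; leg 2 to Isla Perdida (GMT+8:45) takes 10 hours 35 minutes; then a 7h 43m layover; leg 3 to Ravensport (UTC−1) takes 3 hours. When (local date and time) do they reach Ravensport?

Convert departure to UTC: 14:34 + 3:30 = 18:04 UTC on Jul 24.
Add 1 hour and 35 minutes leg 1 → 19:39 UTC.
Add 45 minutes layover in Copenhagen → 20:24 UTC.
Add 10 hours and 35 minutes leg 2 → 06:59 UTC (Jul 25).
Add 7 hours 43 minutes layover in Isla Perdida → 14:42 UTC.
Add 3 hours leg 3 → 17:42 UTC.
Ravensport is UTC−1:00, so local arrival = 17:42 − 1:00 = 16:42 on Jul 25.

16:42 on July 25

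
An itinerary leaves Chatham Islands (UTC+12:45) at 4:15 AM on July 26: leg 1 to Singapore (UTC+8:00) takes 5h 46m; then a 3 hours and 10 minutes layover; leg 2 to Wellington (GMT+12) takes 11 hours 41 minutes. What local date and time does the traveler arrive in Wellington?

Convert departure to UTC: 4:15 AM − 12:45 = 3:30 PM UTC on Jul 25.
Add 5 hours 46 minutes leg 1 → 9:16 PM UTC.
Add 3 hours 10 minutes layover in Singapore → 12:26 AM UTC (Jul 26).
Add 11 hours 41 minutes leg 2 → 12:07 PM UTC.
Wellington is UTC+12:00, so local arrival = 12:07 PM + 12:00 = 12:07 AM on Jul 27.

12:07 AM on July 27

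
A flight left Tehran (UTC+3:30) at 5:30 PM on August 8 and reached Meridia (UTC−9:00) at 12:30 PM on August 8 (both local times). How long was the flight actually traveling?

7 hours 30 minutes

Departure in UTC: 5:30 PM − 3:30 = 2:00 PM on Aug 8.
Arrival in UTC: 12:30 PM + 9:00 = 9:30 PM on Aug 8.
Elapsed = 9:30 PM − 2:00 PM = 7 hours 30 minutes.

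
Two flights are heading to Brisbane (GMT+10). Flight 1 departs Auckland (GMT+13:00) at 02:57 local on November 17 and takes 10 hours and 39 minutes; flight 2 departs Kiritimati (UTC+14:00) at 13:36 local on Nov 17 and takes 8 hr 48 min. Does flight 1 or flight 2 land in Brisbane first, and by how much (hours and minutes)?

Flight 1 in UTC: 02:57 − 13:00 = 13:57 on Nov 16.
+10 hours and 39 minutes → arrive 00:36 UTC on Nov 17.
Flight 2 in UTC: 13:36 − 14:00 = 23:36 on Nov 16.
+8 hours 48 minutes → arrive 08:24 UTC on Nov 17.
Flight 1 lands earlier by 7 hours 48 minutes.

the first, by 7 hours 48 minutes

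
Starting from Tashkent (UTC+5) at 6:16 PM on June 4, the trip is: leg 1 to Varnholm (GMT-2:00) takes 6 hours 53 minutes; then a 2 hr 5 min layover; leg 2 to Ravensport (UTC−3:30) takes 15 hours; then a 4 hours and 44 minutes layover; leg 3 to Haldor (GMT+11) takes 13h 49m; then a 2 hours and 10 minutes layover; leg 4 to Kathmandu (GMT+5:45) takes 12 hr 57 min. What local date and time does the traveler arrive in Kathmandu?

4:39 AM on June 7

Convert departure to UTC: 6:16 PM − 5:00 = 1:16 PM UTC on Jun 4.
Add 6 hours and 53 minutes leg 1 → 8:09 PM UTC.
Add 2 hours and 5 minutes layover in Varnholm → 10:14 PM UTC.
Add 15 hours leg 2 → 1:14 PM UTC (Jun 5).
Add 4 hours and 44 minutes layover in Ravensport → 5:58 PM UTC.
Add 13 hours 49 minutes leg 3 → 7:47 AM UTC (Jun 6).
Add 2 hours 10 minutes layover in Haldor → 9:57 AM UTC.
Add 12 hours 57 minutes leg 4 → 10:54 PM UTC.
Kathmandu is UTC+5:45, so local arrival = 10:54 PM + 5:45 = 4:39 AM on Jun 7.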